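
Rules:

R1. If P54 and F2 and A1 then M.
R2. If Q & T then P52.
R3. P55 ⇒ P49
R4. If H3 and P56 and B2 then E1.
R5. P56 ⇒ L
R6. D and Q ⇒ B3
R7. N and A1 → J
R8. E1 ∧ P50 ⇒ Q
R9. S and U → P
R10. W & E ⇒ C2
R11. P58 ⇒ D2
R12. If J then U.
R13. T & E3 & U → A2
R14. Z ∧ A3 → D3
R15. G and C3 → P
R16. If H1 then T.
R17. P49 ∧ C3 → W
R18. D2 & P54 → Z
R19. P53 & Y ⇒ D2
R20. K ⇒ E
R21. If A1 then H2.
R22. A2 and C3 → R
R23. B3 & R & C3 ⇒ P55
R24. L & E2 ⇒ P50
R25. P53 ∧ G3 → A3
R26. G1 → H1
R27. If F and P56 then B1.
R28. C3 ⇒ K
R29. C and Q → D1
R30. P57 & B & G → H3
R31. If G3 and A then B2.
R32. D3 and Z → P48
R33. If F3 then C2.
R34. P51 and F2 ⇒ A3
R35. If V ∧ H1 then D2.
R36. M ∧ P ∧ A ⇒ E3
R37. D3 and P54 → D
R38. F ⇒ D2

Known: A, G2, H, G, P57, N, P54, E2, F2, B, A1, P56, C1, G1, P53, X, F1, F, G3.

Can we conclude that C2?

No

Forward chaining from the given facts derives: M, L, J, U, H2, P50, A3, H1, B1, H3, B2, D2, E1, Q, T, Z, P52, D3, P48, D, B3.
Rules concluding C2: R10 needs W; R33 needs F3 — none of these are established.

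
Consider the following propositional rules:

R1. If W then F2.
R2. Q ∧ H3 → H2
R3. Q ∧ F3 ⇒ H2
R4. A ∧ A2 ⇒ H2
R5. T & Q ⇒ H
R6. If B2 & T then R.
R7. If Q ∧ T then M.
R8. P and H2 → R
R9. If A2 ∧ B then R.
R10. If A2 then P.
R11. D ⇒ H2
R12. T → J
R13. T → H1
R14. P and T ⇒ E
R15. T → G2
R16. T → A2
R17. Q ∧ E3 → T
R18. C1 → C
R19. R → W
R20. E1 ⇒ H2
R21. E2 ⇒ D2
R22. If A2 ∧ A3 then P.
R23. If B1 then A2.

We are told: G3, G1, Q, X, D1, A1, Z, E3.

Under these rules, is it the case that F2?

Forward chaining from the given facts derives: T, H, M, J, H1, G2, A2, P, E.
The only rule concluding F2 is R1, which needs W; that is never established.

No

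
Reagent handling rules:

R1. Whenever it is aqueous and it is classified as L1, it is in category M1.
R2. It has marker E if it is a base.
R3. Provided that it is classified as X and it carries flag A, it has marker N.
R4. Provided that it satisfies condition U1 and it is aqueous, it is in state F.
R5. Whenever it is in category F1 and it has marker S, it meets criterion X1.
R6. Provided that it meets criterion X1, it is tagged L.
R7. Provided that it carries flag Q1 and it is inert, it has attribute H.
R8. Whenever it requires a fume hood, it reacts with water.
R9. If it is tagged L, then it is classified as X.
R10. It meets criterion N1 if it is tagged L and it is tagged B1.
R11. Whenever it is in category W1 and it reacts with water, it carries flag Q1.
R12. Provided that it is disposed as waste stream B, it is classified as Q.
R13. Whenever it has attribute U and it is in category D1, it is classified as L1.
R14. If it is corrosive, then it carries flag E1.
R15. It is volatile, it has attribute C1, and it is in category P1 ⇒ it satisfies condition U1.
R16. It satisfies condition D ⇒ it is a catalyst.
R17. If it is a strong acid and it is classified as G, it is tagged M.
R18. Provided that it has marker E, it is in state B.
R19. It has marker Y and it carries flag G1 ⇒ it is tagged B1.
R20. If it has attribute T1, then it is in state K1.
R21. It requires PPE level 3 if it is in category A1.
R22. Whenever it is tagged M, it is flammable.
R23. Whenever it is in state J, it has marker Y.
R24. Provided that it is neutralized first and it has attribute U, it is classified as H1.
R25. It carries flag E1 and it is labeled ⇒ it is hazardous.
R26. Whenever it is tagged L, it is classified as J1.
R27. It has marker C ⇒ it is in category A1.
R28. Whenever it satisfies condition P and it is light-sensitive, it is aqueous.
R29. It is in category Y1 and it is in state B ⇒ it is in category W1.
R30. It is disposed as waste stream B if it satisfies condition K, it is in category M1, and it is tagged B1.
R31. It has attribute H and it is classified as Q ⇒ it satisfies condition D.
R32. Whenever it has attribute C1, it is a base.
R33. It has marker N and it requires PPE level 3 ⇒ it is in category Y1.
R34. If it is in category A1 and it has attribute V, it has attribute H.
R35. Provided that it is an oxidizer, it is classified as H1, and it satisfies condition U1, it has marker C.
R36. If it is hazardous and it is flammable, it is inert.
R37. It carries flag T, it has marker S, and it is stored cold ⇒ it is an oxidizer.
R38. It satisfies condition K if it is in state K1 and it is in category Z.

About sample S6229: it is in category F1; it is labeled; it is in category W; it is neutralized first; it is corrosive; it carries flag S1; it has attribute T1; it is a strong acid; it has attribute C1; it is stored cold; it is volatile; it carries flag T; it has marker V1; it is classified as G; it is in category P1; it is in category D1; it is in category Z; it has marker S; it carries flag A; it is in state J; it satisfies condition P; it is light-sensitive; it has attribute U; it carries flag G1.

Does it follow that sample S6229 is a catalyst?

Forward chaining from the given facts derives: meets criterion X1, is tagged L, is classified as X, is classified as L1, carries flag E1, satisfies condition U1, is tagged M, is in state K1, is flammable, has marker Y, is classified as H1, is hazardous, is classified as J1, is aqueous, is a base, is inert, is an oxidizer, satisfies condition K, is in category M1, has marker E, has marker N, is in state F, is in state B, is tagged B1, is disposed as waste stream B, has marker C, meets criterion N1, is classified as Q, is in category A1, requires PPE level 3, is in category Y1, is in category W1.
The only rule concluding "it is a catalyst" is R16, which needs "it satisfies condition D"; that is never established.

No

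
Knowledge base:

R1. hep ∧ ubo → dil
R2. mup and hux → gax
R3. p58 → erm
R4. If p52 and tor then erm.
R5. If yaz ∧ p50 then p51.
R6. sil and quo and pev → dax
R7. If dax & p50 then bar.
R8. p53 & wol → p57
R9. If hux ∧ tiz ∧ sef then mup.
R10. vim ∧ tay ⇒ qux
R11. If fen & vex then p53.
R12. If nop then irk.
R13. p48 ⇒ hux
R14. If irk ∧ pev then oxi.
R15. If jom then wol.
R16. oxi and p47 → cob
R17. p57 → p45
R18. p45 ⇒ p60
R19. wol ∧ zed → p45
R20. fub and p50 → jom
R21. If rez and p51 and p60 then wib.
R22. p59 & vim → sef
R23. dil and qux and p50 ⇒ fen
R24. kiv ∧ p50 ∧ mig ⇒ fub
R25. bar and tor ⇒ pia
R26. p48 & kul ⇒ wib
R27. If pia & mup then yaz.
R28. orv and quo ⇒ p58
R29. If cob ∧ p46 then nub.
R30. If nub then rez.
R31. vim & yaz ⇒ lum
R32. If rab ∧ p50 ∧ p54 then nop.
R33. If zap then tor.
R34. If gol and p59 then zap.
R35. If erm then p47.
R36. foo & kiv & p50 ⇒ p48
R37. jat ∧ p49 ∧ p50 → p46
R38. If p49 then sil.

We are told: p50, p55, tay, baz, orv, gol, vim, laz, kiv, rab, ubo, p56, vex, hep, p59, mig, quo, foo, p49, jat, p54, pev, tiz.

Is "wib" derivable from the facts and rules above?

dil  (by R1: hep, ubo)
qux  (by R10: vim, tay)
sef  (by R22: p59, vim)
fen  (by R23: dil, qux, p50)
fub  (by R24: kiv, p50, mig)
p58  (by R28: orv, quo)
nop  (by R32: rab, p50, p54)
zap  (by R34: gol, p59)
p48  (by R36: foo, kiv, p50)
p46  (by R37: jat, p49, p50)
sil  (by R38: p49)
erm  (by R3: p58)
dax  (by R6: sil, quo, pev)
bar  (by R7: dax, p50)
p53  (by R11: fen, vex)
irk  (by R12: nop)
hux  (by R13: p48)
oxi  (by R14: irk, pev)
jom  (by R20: fub, p50)
tor  (by R33: zap)
p47  (by R35: erm)
mup  (by R9: hux, tiz, sef)
wol  (by R15: jom)
cob  (by R16: oxi, p47)
pia  (by R25: bar, tor)
yaz  (by R27: pia, mup)
nub  (by R29: cob, p46)
rez  (by R30: nub)
p51  (by R5: yaz, p50)
p57  (by R8: p53, wol)
p45  (by R17: p57)
p60  (by R18: p45)
wib  (by R21: rez, p51, p60)

Yes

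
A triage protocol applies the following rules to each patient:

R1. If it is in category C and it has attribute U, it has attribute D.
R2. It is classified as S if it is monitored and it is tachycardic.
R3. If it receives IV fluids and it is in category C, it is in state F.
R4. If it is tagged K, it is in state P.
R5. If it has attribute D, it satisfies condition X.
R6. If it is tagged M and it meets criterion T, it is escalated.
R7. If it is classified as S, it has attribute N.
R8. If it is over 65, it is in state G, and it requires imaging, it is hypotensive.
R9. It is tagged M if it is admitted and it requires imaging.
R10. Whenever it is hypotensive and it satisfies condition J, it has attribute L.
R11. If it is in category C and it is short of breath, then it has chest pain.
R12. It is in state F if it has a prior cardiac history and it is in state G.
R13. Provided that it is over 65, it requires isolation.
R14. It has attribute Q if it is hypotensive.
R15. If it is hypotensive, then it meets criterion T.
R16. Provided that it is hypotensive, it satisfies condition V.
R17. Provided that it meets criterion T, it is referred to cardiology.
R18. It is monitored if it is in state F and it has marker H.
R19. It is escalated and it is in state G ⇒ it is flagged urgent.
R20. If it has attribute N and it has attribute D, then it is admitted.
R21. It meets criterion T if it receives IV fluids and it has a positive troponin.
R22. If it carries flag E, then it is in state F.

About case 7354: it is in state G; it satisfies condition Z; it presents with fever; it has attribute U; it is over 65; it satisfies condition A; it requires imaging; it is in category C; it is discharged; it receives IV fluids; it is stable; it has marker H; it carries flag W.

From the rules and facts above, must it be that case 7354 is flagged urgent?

No

Forward chaining from the given facts derives: has attribute D, is in state F, satisfies condition X, is hypotensive, requires isolation, has attribute Q, meets criterion T, satisfies condition V, is referred to cardiology, is monitored.
The only rule concluding "it is flagged urgent" is R19, which needs "it is escalated"; that is never established.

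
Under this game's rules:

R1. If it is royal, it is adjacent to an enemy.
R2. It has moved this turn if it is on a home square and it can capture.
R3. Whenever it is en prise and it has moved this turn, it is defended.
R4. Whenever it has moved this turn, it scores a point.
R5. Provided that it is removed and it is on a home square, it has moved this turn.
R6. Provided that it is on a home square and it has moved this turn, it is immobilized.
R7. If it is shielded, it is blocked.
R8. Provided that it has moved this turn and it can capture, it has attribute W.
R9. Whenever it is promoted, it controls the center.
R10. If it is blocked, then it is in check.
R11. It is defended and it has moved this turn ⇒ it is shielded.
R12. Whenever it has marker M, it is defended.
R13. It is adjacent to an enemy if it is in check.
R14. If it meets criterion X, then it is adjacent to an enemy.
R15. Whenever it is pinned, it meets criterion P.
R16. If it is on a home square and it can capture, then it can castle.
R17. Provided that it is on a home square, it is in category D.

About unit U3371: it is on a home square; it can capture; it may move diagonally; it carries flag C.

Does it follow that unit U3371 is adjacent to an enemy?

Forward chaining from the given facts derives: has moved this turn, scores a point, is immobilized, has attribute W, can castle, is in category D.
Rules concluding "it is adjacent to an enemy": R1 needs "it is royal"; R13 needs "it is in check"; R14 needs "it meets criterion X" — none of these are established.

No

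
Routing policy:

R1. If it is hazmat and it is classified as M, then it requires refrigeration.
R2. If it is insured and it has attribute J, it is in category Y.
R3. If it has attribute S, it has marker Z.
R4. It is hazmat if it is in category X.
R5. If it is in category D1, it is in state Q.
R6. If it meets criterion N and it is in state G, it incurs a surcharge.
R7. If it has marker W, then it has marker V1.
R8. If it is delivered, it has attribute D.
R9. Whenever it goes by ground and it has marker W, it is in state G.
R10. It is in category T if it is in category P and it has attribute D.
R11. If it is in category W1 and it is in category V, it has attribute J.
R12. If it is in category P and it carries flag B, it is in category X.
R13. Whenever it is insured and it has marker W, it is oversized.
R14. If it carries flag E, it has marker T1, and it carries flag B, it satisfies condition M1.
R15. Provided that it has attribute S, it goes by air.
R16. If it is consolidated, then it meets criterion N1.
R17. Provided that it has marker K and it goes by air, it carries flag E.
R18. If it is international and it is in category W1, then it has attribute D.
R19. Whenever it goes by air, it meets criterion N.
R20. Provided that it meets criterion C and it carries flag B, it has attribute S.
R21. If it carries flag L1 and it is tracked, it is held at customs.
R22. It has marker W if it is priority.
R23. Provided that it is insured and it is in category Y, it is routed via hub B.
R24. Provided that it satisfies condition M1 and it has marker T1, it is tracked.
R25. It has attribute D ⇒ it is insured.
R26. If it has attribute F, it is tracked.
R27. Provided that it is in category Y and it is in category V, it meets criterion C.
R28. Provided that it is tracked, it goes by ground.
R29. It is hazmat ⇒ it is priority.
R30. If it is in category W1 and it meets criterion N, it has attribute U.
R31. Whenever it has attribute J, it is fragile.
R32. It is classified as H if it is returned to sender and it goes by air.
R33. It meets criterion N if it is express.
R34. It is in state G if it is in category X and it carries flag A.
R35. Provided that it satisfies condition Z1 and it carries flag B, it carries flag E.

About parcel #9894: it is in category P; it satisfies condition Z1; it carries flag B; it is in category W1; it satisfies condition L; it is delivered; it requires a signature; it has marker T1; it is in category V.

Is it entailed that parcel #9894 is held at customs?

No

Forward chaining from the given facts derives: has attribute D, is in category T, has attribute J, is in category X, is insured, is fragile, carries flag E, is in category Y, is hazmat, satisfies condition M1, is routed via hub B, is tracked, meets criterion C, goes by ground, is priority, has attribute S, has marker W, has marker Z, has marker V1, is in state G, is oversized, goes by air, meets criterion N, has attribute U, incurs a surcharge.
The only rule concluding "it is held at customs" is R21, which needs "it carries flag L1"; that is never established.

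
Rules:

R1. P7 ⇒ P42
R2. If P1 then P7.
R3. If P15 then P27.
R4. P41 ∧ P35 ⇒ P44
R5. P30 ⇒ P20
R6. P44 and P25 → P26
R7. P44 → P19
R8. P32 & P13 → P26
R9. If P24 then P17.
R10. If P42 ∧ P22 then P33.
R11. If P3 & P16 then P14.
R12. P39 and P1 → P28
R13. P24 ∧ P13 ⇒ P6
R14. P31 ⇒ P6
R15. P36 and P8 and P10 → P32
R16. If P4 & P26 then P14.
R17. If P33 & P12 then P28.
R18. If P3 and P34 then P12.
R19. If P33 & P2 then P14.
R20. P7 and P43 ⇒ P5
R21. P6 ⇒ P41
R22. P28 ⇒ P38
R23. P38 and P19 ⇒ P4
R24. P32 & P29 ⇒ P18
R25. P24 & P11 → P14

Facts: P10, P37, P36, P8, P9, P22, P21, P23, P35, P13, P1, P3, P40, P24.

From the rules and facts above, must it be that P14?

No

Forward chaining from the given facts derives: P7, P17, P6, P32, P41, P42, P44, P19, P26, P33.
Rules concluding P14: R11 needs P16; R16 needs P4; R19 needs P2; R25 needs P11 — none of these are established.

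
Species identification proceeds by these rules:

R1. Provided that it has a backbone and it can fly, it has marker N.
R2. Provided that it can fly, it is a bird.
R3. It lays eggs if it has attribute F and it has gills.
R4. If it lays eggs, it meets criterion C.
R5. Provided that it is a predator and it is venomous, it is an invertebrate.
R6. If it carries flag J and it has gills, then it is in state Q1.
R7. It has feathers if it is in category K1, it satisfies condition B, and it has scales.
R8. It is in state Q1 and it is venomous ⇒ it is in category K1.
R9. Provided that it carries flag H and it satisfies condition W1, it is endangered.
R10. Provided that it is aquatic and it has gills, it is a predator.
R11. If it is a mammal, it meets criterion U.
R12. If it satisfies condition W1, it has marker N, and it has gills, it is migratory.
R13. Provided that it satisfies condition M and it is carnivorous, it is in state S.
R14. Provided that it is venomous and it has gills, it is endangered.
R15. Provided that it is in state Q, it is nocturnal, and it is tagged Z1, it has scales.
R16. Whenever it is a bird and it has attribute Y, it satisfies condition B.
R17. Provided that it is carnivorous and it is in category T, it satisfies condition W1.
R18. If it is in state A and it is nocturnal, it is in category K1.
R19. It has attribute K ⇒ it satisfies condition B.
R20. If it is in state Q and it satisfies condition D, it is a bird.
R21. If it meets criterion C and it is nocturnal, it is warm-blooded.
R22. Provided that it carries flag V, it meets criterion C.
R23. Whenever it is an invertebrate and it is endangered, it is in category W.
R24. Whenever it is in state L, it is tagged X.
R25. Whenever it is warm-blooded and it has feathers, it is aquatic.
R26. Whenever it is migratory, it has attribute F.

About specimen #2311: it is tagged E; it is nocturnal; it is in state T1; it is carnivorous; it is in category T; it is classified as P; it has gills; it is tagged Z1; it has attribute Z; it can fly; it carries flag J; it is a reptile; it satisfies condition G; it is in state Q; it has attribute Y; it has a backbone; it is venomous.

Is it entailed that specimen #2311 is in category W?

Yes

By R1 (it has a backbone, it can fly): it has marker N.
By R2 (it can fly): it is a bird.
By R6 (it carries flag J, it has gills): it is in state Q1.
By R8 (it is in state Q1, it is venomous): it is in category K1.
By R14 (it is venomous, it has gills): it is endangered.
By R15 (it is in state Q, it is nocturnal, it is tagged Z1): it has scales.
By R16 (it is a bird, it has attribute Y): it satisfies condition B.
By R17 (it is carnivorous, it is in category T): it satisfies condition W1.
By R7 (it is in category K1, it satisfies condition B, it has scales): it has feathers.
By R12 (it satisfies condition W1, it has marker N, it has gills): it is migratory.
By R26 (it is migratory): it has attribute F.
By R3 (it has attribute F, it has gills): it lays eggs.
By R4 (it lays eggs): it meets criterion C.
By R21 (it meets criterion C, it is nocturnal): it is warm-blooded.
By R25 (it is warm-blooded, it has feathers): it is aquatic.
By R10 (it is aquatic, it has gills): it is a predator.
By R5 (it is a predator, it is venomous): it is an invertebrate.
By R23 (it is an invertebrate, it is endangered): it is in category W.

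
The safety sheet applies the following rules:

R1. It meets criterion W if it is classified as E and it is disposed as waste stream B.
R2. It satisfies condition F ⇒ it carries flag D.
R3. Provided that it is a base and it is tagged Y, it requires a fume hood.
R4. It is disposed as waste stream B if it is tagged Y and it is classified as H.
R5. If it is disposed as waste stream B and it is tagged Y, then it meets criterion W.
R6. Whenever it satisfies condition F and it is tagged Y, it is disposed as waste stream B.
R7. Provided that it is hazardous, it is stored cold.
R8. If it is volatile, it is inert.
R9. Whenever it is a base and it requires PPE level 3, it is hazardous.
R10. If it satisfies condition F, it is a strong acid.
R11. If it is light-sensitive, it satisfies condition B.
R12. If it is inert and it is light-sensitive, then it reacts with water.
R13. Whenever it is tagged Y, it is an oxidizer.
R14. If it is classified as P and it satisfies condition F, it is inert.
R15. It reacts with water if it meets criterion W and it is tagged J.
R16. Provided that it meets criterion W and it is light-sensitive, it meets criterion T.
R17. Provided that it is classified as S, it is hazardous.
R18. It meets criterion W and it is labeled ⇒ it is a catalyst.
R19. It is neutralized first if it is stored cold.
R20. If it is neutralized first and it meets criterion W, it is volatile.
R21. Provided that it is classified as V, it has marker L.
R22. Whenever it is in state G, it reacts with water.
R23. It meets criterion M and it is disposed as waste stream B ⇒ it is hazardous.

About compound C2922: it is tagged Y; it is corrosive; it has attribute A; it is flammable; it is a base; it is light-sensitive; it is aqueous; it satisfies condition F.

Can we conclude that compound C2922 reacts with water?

Forward chaining from the given facts derives: carries flag D, requires a fume hood, is disposed as waste stream B, is a strong acid, satisfies condition B, is an oxidizer, meets criterion W, meets criterion T.
Rules concluding "it reacts with water": R12 needs "it is inert"; R15 needs "it is tagged J"; R22 needs "it is in state G" — none of these are established.

No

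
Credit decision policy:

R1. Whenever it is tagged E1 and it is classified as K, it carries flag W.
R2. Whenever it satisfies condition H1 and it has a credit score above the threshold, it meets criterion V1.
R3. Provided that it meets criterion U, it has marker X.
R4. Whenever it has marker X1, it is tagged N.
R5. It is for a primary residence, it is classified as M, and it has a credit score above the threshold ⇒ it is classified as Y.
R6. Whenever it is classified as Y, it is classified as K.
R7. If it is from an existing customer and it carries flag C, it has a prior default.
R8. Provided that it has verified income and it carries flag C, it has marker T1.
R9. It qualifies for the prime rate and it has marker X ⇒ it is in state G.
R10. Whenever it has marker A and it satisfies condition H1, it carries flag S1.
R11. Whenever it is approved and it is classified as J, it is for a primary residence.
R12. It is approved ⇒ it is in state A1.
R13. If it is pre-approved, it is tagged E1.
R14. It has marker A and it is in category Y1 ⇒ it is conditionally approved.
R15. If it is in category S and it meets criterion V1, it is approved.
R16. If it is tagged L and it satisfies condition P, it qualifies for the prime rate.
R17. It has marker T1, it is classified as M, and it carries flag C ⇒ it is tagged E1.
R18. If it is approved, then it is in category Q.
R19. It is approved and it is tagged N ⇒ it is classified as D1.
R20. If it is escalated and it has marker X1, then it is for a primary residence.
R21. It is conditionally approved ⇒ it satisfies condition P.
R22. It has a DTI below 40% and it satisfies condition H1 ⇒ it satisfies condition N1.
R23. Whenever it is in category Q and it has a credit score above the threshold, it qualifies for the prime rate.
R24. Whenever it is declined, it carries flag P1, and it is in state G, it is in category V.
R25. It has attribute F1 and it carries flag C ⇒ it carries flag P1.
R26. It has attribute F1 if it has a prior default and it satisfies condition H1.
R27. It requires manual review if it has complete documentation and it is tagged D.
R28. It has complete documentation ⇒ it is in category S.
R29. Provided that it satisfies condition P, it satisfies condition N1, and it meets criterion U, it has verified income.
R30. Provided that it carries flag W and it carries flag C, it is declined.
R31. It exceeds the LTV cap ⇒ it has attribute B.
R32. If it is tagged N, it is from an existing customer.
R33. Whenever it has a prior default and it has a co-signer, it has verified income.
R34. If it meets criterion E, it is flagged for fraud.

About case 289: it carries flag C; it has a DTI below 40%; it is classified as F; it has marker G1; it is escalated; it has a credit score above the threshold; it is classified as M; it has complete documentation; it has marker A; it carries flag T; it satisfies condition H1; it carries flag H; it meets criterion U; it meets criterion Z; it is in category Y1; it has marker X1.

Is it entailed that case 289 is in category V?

Yes

By R2 (it satisfies condition H1, it has a credit score above the threshold): it meets criterion V1.
By R3 (it meets criterion U): it has marker X.
By R4 (it has marker X1): it is tagged N.
By R14 (it has marker A, it is in category Y1): it is conditionally approved.
By R20 (it is escalated, it has marker X1): it is for a primary residence.
By R21 (it is conditionally approved): it satisfies condition P.
By R22 (it has a DTI below 40%, it satisfies condition H1): it satisfies condition N1.
By R28 (it has complete documentation): it is in category S.
By R29 (it satisfies condition P, it satisfies condition N1, it meets criterion U): it has verified income.
By R32 (it is tagged N): it is from an existing customer.
By R5 (it is for a primary residence, it is classified as M, it has a credit score above the threshold): it is classified as Y.
By R6 (it is classified as Y): it is classified as K.
By R7 (it is from an existing customer, it carries flag C): it has a prior default.
By R8 (it has verified income, it carries flag C): it has marker T1.
By R15 (it is in category S, it meets criterion V1): it is approved.
By R17 (it has marker T1, it is classified as M, it carries flag C): it is tagged E1.
By R18 (it is approved): it is in category Q.
By R23 (it is in category Q, it has a credit score above the threshold): it qualifies for the prime rate.
By R26 (it has a prior default, it satisfies condition H1): it has attribute F1.
By R1 (it is tagged E1, it is classified as K): it carries flag W.
By R9 (it qualifies for the prime rate, it has marker X): it is in state G.
By R25 (it has attribute F1, it carries flag C): it carries flag P1.
By R30 (it carries flag W, it carries flag C): it is declined.
By R24 (it is declined, it carries flag P1, it is in state G): it is in category V.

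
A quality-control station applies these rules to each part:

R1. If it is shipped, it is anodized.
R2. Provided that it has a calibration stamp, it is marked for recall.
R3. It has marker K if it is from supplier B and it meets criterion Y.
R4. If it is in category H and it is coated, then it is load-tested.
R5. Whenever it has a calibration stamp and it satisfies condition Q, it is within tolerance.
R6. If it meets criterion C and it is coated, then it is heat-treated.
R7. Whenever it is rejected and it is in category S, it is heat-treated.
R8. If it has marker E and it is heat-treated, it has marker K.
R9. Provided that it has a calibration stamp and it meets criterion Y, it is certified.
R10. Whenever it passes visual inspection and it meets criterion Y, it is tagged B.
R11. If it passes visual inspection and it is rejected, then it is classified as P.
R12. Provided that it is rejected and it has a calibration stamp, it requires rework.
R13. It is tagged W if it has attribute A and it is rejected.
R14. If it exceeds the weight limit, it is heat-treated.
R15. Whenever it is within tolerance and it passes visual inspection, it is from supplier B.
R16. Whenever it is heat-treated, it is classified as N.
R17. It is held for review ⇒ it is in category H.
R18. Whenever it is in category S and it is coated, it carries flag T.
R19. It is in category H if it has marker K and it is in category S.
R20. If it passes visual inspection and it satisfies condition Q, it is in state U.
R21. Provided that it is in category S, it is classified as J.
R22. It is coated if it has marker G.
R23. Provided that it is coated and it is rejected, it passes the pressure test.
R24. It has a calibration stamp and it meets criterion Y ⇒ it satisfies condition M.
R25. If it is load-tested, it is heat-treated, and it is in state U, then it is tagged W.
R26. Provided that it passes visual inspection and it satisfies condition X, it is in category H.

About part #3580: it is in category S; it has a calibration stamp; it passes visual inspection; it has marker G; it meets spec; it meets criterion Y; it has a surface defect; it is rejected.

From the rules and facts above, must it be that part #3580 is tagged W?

No

Forward chaining from the given facts derives: is marked for recall, is heat-treated, is certified, is tagged B, is classified as P, requires rework, is classified as N, is classified as J, is coated, passes the pressure test, satisfies condition M, carries flag T.
Rules concluding "it is tagged W": R13 needs "it has attribute A"; R25 needs "it is load-tested" — none of these are established.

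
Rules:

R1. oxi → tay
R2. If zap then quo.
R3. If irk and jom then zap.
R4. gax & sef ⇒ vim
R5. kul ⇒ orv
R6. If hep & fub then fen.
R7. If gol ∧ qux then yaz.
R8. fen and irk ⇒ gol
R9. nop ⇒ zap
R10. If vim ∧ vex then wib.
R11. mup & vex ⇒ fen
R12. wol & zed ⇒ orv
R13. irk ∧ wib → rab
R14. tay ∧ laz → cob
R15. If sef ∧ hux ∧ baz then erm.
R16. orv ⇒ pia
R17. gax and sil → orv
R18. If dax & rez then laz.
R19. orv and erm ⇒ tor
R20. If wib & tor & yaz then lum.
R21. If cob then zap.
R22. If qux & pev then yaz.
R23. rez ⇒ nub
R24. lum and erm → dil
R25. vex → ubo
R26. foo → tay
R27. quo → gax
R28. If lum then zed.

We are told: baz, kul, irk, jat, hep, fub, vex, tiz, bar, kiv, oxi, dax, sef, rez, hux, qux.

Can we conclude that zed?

tay  (by R1: oxi)
orv  (by R5: kul)
fen  (by R6: hep, fub)
gol  (by R8: fen, irk)
erm  (by R15: sef, hux, baz)
laz  (by R18: dax, rez)
tor  (by R19: orv, erm)
yaz  (by R7: gol, qux)
cob  (by R14: tay, laz)
zap  (by R21: cob)
quo  (by R2: zap)
gax  (by R27: quo)
vim  (by R4: gax, sef)
wib  (by R10: vim, vex)
lum  (by R20: wib, tor, yaz)
zed  (by R28: lum)

Yes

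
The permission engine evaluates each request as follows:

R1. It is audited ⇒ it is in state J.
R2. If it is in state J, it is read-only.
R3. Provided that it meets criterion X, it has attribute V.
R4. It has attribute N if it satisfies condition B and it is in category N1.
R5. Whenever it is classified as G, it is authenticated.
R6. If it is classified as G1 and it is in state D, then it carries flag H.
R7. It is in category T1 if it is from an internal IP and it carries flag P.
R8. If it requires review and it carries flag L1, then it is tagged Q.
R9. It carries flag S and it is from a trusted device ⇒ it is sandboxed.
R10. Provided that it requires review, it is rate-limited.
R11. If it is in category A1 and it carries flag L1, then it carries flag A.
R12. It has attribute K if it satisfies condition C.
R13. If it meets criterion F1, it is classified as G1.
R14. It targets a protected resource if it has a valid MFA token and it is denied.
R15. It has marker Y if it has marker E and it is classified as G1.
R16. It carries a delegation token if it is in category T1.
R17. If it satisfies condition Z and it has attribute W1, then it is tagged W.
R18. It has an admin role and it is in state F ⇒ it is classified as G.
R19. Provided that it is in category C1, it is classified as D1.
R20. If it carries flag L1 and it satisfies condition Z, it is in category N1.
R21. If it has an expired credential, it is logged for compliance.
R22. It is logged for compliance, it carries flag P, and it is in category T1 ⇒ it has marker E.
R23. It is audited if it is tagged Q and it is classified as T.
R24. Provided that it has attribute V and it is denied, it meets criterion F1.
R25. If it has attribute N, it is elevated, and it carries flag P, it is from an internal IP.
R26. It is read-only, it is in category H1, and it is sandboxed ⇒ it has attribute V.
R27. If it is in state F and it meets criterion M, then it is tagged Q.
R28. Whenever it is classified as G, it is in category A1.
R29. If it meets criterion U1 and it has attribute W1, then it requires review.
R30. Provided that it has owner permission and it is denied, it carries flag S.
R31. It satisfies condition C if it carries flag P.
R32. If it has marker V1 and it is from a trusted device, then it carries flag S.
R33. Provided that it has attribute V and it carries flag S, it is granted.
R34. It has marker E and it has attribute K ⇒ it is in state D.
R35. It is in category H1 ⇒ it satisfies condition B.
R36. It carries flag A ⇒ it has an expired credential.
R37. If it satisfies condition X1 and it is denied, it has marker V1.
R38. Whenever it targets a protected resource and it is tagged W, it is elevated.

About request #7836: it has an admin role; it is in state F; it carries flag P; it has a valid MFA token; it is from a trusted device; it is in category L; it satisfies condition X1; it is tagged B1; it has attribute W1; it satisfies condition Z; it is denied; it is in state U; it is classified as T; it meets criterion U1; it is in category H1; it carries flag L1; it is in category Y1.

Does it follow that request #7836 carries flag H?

By R14 (it has a valid MFA token, it is denied): it targets a protected resource.
By R17 (it satisfies condition Z, it has attribute W1): it is tagged W.
By R18 (it has an admin role, it is in state F): it is classified as G.
By R20 (it carries flag L1, it satisfies condition Z): it is in category N1.
By R28 (it is classified as G): it is in category A1.
By R29 (it meets criterion U1, it has attribute W1): it requires review.
By R31 (it carries flag P): it satisfies condition C.
By R35 (it is in category H1): it satisfies condition B.
By R37 (it satisfies condition X1, it is denied): it has marker V1.
By R38 (it targets a protected resource, it is tagged W): it is elevated.
By R4 (it satisfies condition B, it is in category N1): it has attribute N.
By R8 (it requires review, it carries flag L1): it is tagged Q.
By R11 (it is in category A1, it carries flag L1): it carries flag A.
By R12 (it satisfies condition C): it has attribute K.
By R23 (it is tagged Q, it is classified as T): it is audited.
By R25 (it has attribute N, it is elevated, it carries flag P): it is from an internal IP.
By R32 (it has marker V1, it is from a trusted device): it carries flag S.
By R36 (it carries flag A): it has an expired credential.
By R1 (it is audited): it is in state J.
By R2 (it is in state J): it is read-only.
By R7 (it is from an internal IP, it carries flag P): it is in category T1.
By R9 (it carries flag S, it is from a trusted device): it is sandboxed.
By R21 (it has an expired credential): it is logged for compliance.
By R22 (it is logged for compliance, it carries flag P, it is in category T1): it has marker E.
By R26 (it is read-only, it is in category H1, it is sandboxed): it has attribute V.
By R34 (it has marker E, it has attribute K): it is in state D.
By R24 (it has attribute V, it is denied): it meets criterion F1.
By R13 (it meets criterion F1): it is classified as G1.
By R6 (it is classified as G1, it is in state D): it carries flag H.

Yes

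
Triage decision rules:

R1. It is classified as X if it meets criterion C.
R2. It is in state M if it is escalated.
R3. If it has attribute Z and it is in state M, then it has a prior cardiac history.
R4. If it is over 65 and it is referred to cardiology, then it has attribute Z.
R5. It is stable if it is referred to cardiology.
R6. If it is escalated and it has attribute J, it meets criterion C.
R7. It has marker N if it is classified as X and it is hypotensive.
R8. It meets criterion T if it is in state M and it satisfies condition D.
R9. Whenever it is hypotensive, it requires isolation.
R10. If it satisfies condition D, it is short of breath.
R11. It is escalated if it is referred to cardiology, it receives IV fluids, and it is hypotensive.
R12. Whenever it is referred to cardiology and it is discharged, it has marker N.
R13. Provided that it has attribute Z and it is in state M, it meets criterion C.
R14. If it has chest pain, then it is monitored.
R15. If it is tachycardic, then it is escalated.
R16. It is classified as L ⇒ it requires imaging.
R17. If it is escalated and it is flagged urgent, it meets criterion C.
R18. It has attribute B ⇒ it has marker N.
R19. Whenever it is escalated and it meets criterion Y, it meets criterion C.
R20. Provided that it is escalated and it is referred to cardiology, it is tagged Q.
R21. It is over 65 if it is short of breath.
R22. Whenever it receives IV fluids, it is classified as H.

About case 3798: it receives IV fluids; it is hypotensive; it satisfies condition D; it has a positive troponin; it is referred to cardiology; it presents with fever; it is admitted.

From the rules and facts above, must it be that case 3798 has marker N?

Yes

By R10 (it satisfies condition D): it is short of breath.
By R11 (it is referred to cardiology, it receives IV fluids, it is hypotensive): it is escalated.
By R21 (it is short of breath): it is over 65.
By R2 (it is escalated): it is in state M.
By R4 (it is over 65, it is referred to cardiology): it has attribute Z.
By R13 (it has attribute Z, it is in state M): it meets criterion C.
By R1 (it meets criterion C): it is classified as X.
By R7 (it is classified as X, it is hypotensive): it has marker N.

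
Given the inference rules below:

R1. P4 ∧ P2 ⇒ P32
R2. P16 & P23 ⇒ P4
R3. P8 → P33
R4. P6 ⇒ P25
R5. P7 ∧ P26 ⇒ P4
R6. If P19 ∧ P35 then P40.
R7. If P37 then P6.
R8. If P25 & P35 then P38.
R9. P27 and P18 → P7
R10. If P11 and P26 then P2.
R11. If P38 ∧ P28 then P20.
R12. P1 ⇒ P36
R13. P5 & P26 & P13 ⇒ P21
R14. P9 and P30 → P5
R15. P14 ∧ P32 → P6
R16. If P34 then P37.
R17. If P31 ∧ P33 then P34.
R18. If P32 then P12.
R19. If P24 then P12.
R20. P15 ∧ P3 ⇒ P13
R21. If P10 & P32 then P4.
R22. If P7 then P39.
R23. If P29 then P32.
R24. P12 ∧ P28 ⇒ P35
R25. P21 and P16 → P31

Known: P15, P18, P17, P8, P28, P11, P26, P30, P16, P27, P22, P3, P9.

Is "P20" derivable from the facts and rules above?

Yes

P33  (by R3: P8)
P7  (by R9: P27, P18)
P2  (by R10: P11, P26)
P5  (by R14: P9, P30)
P13  (by R20: P15, P3)
P4  (by R5: P7, P26)
P21  (by R13: P5, P26, P13)
P31  (by R25: P21, P16)
P32  (by R1: P4, P2)
P34  (by R17: P31, P33)
P12  (by R18: P32)
P35  (by R24: P12, P28)
P37  (by R16: P34)
P6  (by R7: P37)
P25  (by R4: P6)
P38  (by R8: P25, P35)
P20  (by R11: P38, P28)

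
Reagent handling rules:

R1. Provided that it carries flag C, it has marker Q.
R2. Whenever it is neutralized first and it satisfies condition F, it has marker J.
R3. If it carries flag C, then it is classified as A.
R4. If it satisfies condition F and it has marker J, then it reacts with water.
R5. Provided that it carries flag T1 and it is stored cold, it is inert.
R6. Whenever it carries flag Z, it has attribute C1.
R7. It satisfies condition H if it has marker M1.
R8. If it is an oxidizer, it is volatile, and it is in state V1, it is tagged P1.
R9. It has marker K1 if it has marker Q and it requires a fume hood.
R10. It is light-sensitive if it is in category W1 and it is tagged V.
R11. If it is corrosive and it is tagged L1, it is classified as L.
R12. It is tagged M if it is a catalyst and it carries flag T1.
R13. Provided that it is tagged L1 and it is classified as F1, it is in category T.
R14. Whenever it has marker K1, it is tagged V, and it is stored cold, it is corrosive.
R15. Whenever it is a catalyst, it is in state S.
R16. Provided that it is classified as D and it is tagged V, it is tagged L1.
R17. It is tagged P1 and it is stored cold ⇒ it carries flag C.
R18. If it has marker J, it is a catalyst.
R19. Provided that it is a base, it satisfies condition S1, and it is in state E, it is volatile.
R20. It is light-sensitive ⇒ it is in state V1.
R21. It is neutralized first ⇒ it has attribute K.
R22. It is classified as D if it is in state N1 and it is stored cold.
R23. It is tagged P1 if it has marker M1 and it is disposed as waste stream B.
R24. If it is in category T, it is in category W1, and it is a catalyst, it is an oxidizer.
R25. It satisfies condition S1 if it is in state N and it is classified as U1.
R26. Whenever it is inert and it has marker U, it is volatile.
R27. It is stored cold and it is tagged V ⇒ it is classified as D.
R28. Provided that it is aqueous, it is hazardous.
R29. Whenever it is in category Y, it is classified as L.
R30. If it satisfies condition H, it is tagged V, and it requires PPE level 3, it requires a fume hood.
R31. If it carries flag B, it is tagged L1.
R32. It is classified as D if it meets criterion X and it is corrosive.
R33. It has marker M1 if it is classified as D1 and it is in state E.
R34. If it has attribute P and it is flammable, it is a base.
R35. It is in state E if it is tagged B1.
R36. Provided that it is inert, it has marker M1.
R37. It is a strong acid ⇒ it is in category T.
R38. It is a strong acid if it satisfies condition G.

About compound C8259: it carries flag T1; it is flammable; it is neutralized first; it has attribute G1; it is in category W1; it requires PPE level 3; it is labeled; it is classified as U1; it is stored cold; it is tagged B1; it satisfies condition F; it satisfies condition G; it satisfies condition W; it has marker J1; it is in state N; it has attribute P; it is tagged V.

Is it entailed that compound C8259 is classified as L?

By R2 (it is neutralized first, it satisfies condition F): it has marker J.
By R5 (it carries flag T1, it is stored cold): it is inert.
By R10 (it is in category W1, it is tagged V): it is light-sensitive.
By R18 (it has marker J): it is a catalyst.
By R20 (it is light-sensitive): it is in state V1.
By R25 (it is in state N, it is classified as U1): it satisfies condition S1.
By R27 (it is stored cold, it is tagged V): it is classified as D.
By R34 (it has attribute P, it is flammable): it is a base.
By R35 (it is tagged B1): it is in state E.
By R36 (it is inert): it has marker M1.
By R38 (it satisfies condition G): it is a strong acid.
By R7 (it has marker M1): it satisfies condition H.
By R16 (it is classified as D, it is tagged V): it is tagged L1.
By R19 (it is a base, it satisfies condition S1, it is in state E): it is volatile.
By R30 (it satisfies condition H, it is tagged V, it requires PPE level 3): it requires a fume hood.
By R37 (it is a strong acid): it is in category T.
By R24 (it is in category T, it is in category W1, it is a catalyst): it is an oxidizer.
By R8 (it is an oxidizer, it is volatile, it is in state V1): it is tagged P1.
By R17 (it is tagged P1, it is stored cold): it carries flag C.
By R1 (it carries flag C): it has marker Q.
By R9 (it has marker Q, it requires a fume hood): it has marker K1.
By R14 (it has marker K1, it is tagged V, it is stored cold): it is corrosive.
By R11 (it is corrosive, it is tagged L1): it is classified as L.

Yes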